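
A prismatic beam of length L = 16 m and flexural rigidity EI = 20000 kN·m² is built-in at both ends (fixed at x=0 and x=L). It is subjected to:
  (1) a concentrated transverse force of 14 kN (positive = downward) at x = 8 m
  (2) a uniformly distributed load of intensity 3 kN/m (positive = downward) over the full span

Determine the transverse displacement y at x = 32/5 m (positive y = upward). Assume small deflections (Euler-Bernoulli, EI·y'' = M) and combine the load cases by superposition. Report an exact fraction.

Load 1 — point force P=14 kN at a=8 m (b=L-a=8):
  y_1 = -Pb²x²(3aL-(3a+b)x)/(6L³EI)  [x≤a] = -14·8²·(32/5)²·(3·8·16-(3·8+8)·(32/5))/(6·16³·20000) = -3136/234375 m
Load 2 — uniform load w=3 kN/m over full span:
  y_2 = -wx²(L-x)²/(24EI) = -3·(32/5)²·(16-(32/5))²/(24·20000) = -9216/390625 m
Superposition: y = Σ y_i = -43328/1171875 m ≈ -0.036973 m

y(32/5) = -43328/1171875 m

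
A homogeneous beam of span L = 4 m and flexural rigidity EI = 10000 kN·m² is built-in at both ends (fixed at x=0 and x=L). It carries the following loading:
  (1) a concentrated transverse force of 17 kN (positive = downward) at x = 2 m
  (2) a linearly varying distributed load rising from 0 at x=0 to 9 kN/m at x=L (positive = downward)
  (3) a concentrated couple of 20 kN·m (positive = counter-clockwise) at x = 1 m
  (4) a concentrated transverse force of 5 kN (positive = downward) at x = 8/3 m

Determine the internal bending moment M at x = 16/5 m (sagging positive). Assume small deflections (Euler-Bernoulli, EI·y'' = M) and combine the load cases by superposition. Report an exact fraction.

Load 1 — point force P=17 kN at a=2 m (b=L-a=2):
  M_1 = Pa²(a+3b)(L-x)/L³ - Pa²b/L²  [x>a] = 17·2²·(2+3·2)·(4-(16/5))/4³ - 17·2²·2/4² = -17/10 kN·m
Load 2 — triangular load w₀=9 kN/m (0→w₀ over full span):
  M_2 = 3w₀Lx/20 - w₀L²/30 - w₀x³/(6L) = 3·9·4·(16/5)/20 - 9·4²/30 - 9·(16/5)³/(6·4) = 24/125 kN·m
Load 3 — applied couple M₀=20 kN·m at a=1 m (b=L-a=3):
  M_3 = R_Ax - M_A - M₀  [x>a] with R_A=45/8, M_A=-15/4 = (45/8)·(16/5) - (-15/4) - 20 = 7/4 kN·m
Load 4 — point force P=5 kN at a=8/3 m (b=L-a=4/3):
  M_4 = Pa²(a+3b)(L-x)/L³ - Pa²b/L²  [x>a] = 5·(8/3)²·((8/3)+3·(4/3))·(4-(16/5))/4³ - 5·(8/3)²·(4/3)/4² = 0 kN·m
Superposition: M = Σ M_i = 121/500 kN·m ≈ 0.242000 kN·m

M(16/5) = 121/500 kN·m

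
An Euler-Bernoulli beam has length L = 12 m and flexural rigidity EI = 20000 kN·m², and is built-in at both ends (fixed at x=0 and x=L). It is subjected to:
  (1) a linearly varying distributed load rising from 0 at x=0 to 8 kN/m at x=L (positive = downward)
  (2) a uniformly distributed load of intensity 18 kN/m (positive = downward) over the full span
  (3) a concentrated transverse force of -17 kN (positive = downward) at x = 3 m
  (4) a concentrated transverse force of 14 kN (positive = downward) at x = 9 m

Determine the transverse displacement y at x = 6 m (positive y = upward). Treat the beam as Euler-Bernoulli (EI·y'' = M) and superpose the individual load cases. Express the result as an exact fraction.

y(6) = -2349/40000 m

Load 1 — triangular load w₀=8 kN/m (0→w₀ over full span):
  y_1 = -w₀x²(L-x)²(x+2L)/(120LEI) = -8·6²·(12-6)²·(6+2·12)/(120·12·20000) = -27/2500 m
Load 2 — uniform load w=18 kN/m over full span:
  y_2 = -wx²(L-x)²/(24EI) = -18·6²·(12-6)²/(24·20000) = -243/5000 m
Load 3 — point force P=-17 kN at a=3 m (b=L-a=9):
  y_3 = -Pa²(L-x)²(3bL-(3b+a)(L-x))/(6L³EI)  [x>a] = -(-17)·3²·(12-6)²·(3·9·12-(3·9+3)·(12-6))/(6·12³·20000) = 153/40000 m
Load 4 — point force P=14 kN at a=9 m (b=L-a=3):
  y_4 = -Pb²x²(3aL-(3a+b)x)/(6L³EI)  [x≤a] = -14·3²·6²·(3·9·12-(3·9+3)·6)/(6·12³·20000) = -63/20000 m
Superposition: y = Σ y_i = -2349/40000 m ≈ -0.058725 m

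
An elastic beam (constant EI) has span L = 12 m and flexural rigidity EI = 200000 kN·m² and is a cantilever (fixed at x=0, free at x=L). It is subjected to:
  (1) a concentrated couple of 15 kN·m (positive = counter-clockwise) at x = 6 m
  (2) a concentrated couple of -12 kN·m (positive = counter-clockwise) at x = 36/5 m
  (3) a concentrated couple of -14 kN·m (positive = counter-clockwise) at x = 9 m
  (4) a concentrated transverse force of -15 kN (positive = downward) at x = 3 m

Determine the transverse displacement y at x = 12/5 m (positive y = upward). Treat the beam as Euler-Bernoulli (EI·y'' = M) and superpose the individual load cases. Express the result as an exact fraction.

Load 1 — applied couple M₀=15 kN·m at a=6 m (b=L-a=6):
  y_1 = M₀x²/(2EI)  [x≤a] = 15·(12/5)²/(2·200000) = 27/125000 m
Load 2 — applied couple M₀=-12 kN·m at a=36/5 m (b=L-a=24/5):
  y_2 = M₀x²/(2EI)  [x≤a] = (-12)·(12/5)²/(2·200000) = -27/156250 m
Load 3 — applied couple M₀=-14 kN·m at a=9 m (b=L-a=3):
  y_3 = M₀x²/(2EI)  [x≤a] = (-14)·(12/5)²/(2·200000) = -63/312500 m
Load 4 — point force P=-15 kN at a=3 m (b=L-a=9):
  y_4 = -Px²(3a-x)/(6EI)  [x≤a] = -(-15)·(12/5)²·(3·3-(12/5))/(6·200000) = 297/625000 m
Superposition: y = Σ y_i = 99/312500 m ≈ 0.000317 m

y(12/5) = 99/312500 m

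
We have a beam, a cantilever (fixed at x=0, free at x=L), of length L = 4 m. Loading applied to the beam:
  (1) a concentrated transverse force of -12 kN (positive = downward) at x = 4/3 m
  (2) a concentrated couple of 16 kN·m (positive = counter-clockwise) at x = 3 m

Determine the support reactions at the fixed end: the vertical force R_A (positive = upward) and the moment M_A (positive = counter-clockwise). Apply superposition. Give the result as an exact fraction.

Load 1 — point force P=-12 kN at a=4/3 m (b=L-a=8/3):
  R_A = P = (-12) = -12 kN
  M_A = Pa = (-12)·(4/3) = -16 kN·m
Load 2 — applied couple M₀=16 kN·m at a=3 m (b=L-a=1):
  R_A = 0 kN
  M_A = -M₀ = -16 kN·m
Superposition: R_A = -12 kN, M_A = -32 kN·m

R_A = -12 kN, M_A = -32 kN·m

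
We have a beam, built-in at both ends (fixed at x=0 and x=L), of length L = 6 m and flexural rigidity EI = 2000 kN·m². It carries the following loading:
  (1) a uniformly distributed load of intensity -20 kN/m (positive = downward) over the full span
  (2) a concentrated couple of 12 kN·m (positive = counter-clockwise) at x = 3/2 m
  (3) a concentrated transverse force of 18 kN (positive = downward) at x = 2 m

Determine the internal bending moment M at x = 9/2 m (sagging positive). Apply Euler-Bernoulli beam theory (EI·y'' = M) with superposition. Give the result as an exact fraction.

Load 1 — uniform load w=-20 kN/m over full span:
  M_1 = wLx/2 - wL²/12 - wx²/2 = (-20)·6·(9/2)/2 - (-20)·6²/12 - (-20)·(9/2)²/2 = -15/2 kN·m
Load 2 — applied couple M₀=12 kN·m at a=3/2 m (b=L-a=9/2):
  M_2 = R_Ax - M_A - M₀  [x>a] with R_A=9/4, M_A=-9/4 = (9/4)·(9/2) - (-9/4) - 12 = 3/8 kN·m
Load 3 — point force P=18 kN at a=2 m (b=L-a=4):
  M_3 = Pa²(a+3b)(L-x)/L³ - Pa²b/L²  [x>a] = 18·2²·(2+3·4)·(6-(9/2))/6³ - 18·2²·4/6² = -1 kN·m
Superposition: M = Σ M_i = -65/8 kN·m ≈ -8.125000 kN·m

M(9/2) = -65/8 kN·m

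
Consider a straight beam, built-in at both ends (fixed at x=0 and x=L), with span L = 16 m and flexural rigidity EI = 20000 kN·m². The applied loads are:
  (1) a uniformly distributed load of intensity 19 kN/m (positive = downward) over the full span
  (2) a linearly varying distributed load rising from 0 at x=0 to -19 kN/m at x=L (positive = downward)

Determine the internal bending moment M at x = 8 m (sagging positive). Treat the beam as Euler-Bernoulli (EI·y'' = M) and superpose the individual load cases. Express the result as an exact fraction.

M(8) = 304/3 kN·m

Load 1 — uniform load w=19 kN/m over full span:
  M_1 = wLx/2 - wL²/12 - wx²/2 = 19·16·8/2 - 19·16²/12 - 19·8²/2 = 608/3 kN·m
Load 2 — triangular load w₀=-19 kN/m (0→w₀ over full span):
  M_2 = 3w₀Lx/20 - w₀L²/30 - w₀x³/(6L) = 3·(-19)·16·8/20 - (-19)·16²/30 - (-19)·8³/(6·16) = -304/3 kN·m
Superposition: M = Σ M_i = 304/3 kN·m ≈ 101.333333 kN·m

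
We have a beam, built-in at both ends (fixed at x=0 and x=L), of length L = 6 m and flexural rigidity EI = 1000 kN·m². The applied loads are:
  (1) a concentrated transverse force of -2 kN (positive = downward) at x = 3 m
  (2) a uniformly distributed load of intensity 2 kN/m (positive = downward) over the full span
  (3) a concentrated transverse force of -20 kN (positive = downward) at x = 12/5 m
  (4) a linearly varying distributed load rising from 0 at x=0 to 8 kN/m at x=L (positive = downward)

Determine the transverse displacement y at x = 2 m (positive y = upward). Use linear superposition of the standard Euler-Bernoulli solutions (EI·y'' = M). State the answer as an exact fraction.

Load 1 — point force P=-2 kN at a=3 m (b=L-a=3):
  y_1 = -Pb²x²(3aL-(3a+b)x)/(6L³EI)  [x≤a] = -(-2)·3²·2²·(3·3·6-(3·3+3)·2)/(6·6³·1000) = 1/600 m
Load 2 — uniform load w=2 kN/m over full span:
  y_2 = -wx²(L-x)²/(24EI) = -2·2²·(6-2)²/(24·1000) = -2/375 m
Load 3 — point force P=-20 kN at a=12/5 m (b=L-a=18/5):
  y_3 = -Pb²x²(3aL-(3a+b)x)/(6L³EI)  [x≤a] = -(-20)·(18/5)²·2²·(3·(12/5)·6-(3·(12/5)+(18/5))·2)/(6·6³·1000) = 54/3125 m
Load 4 — triangular load w₀=8 kN/m (0→w₀ over full span):
  y_4 = -w₀x²(L-x)²(x+2L)/(120LEI) = -8·2²·(6-2)²·(2+2·6)/(120·6·1000) = -56/5625 m
Superposition: y = Σ y_i = 823/225000 m ≈ 0.003658 m

y(2) = 823/225000 m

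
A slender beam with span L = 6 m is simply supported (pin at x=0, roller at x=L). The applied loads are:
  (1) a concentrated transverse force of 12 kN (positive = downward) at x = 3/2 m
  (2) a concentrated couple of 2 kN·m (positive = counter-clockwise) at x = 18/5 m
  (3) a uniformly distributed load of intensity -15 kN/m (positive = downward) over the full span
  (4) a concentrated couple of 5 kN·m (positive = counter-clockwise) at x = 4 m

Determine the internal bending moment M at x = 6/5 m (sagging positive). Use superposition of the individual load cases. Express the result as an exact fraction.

M(6/5) = -31 kN·m

Load 1 — point force P=12 kN at a=3/2 m (b=L-a=9/2):
  M_1 = Pbx/L  [x≤a] = 12·(9/2)·(6/5)/6 = 54/5 kN·m
Load 2 — applied couple M₀=2 kN·m at a=18/5 m (b=L-a=12/5):
  M_2 = M₀x/L  [x≤a] = 2·(6/5)/6 = 2/5 kN·m
Load 3 — uniform load w=-15 kN/m over full span:
  M_3 = wx(L-x)/2 = (-15)·(6/5)·(6-(6/5))/2 = -216/5 kN·m
Load 4 — applied couple M₀=5 kN·m at a=4 m (b=L-a=2):
  M_4 = M₀x/L  [x≤a] = 5·(6/5)/6 = 1 kN·m
Superposition: M = Σ M_i = -31 kN·m ≈ -31.000000 kN·m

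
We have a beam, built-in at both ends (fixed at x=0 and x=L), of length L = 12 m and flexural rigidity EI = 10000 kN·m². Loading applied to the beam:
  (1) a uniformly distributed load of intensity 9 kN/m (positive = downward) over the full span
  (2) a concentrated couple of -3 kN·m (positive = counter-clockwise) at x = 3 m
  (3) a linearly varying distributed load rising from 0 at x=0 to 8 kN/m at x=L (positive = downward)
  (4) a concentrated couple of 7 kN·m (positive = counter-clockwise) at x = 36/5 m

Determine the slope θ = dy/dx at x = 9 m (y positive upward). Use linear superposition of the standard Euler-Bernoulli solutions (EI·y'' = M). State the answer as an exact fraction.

θ(9) = 287451/16000000 rad

Load 1 — uniform load w=9 kN/m over full span:
  θ_1 = -wx(L-x)(L-2x)/(12EI) = -9·9·(12-9)·(12-2·9)/(12·10000) = 243/20000 rad
Load 2 — applied couple M₀=-3 kN·m at a=3 m (b=L-a=9):
  θ_2 = (R_Ax²/2 - M_Ax - M₀(x-a))/EI  [x>a] with R_A=-9/32, M_A=9/16 = ((-9/32)·9²/2 - (9/16)·9 - (-3)·(9-3))/10000 = 99/640000 rad
Load 3 — triangular load w₀=8 kN/m (0→w₀ over full span):
  θ_3 = -w₀(2x(L-x)(L-2x)(x+2L)+x²(L-x)²)/(120LEI) = -8·(2·9·(12-9)·(12-2·9)·(9+2·12)+9²·(12-9)²)/(120·12·10000) = 1107/200000 rad
Load 4 — applied couple M₀=7 kN·m at a=36/5 m (b=L-a=24/5):
  θ_4 = (R_Ax²/2 - M_Ax - M₀(x-a))/EI  [x>a] with R_A=21/25, M_A=56/25 = ((21/25)·9²/2 - (56/25)·9 - 7·(9-(36/5)))/10000 = 63/500000 rad
Superposition: θ = Σ θ_i = 287451/16000000 rad ≈ 0.017966 rad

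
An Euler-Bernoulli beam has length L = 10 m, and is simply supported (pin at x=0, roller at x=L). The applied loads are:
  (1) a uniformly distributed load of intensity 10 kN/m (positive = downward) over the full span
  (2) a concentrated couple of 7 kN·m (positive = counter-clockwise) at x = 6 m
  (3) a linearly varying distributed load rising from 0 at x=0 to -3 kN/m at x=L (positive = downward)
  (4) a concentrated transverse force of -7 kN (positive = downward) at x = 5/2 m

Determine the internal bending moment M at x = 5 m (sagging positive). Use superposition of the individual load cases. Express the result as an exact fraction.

M(5) = 101 kN·m

Load 1 — uniform load w=10 kN/m over full span:
  M_1 = wx(L-x)/2 = 10·5·(10-5)/2 = 125 kN·m
Load 2 — applied couple M₀=7 kN·m at a=6 m (b=L-a=4):
  M_2 = M₀x/L  [x≤a] = 7·5/10 = 7/2 kN·m
Load 3 — triangular load w₀=-3 kN/m (0→w₀ over full span):
  M_3 = w₀Lx/6 - w₀x³/(6L) = (-3)·10·5/6 - (-3)·5³/(6·10) = -75/4 kN·m
Load 4 — point force P=-7 kN at a=5/2 m (b=L-a=15/2):
  M_4 = Pa(L-x)/L  [x>a] = (-7)·(5/2)·(10-5)/10 = -35/4 kN·m
Superposition: M = Σ M_i = 101 kN·m ≈ 101.000000 kN·m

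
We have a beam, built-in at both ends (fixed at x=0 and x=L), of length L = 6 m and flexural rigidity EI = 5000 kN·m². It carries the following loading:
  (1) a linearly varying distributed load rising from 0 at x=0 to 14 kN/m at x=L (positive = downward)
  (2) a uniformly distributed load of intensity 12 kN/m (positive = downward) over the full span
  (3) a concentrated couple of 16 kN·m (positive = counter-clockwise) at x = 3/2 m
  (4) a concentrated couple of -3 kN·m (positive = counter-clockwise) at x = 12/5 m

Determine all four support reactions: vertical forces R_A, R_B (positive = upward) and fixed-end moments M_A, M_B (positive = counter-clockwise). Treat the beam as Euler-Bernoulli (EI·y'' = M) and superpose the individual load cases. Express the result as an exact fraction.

R_A = 1272/25 kN, M_A = 1236/25 kN·m, R_B = 1578/25 kN, M_B = -1429/25 kN·m

Load 1 — triangular load w₀=14 kN/m (0→w₀ over full span):
  R_A = 3w₀L/20 = 3·14·6/20 = 63/5 kN
  M_A = w₀L²/30 = 14·6²/30 = 84/5 kN·m
  R_B = 7w₀L/20 = 7·14·6/20 = 147/5 kN
  M_B = -w₀L²/20 = -14·6²/20 = -126/5 kN·m
Load 2 — uniform load w=12 kN/m over full span:
  R_A = wL/2 = 12·6/2 = 36 kN
  M_A = wL²/12 = 12·6²/12 = 36 kN·m
  R_B = wL/2 = 12·6/2 = 36 kN
  M_B = -wL²/12 = -12·6²/12 = -36 kN·m
Load 3 — applied couple M₀=16 kN·m at a=3/2 m (b=L-a=9/2):
  R_A = 6M₀ab/L³ = 6·16·(3/2)·(9/2)/6³ = 3 kN
  M_A = M₀b(2a-b)/L² = 16·(9/2)·(2·(3/2)-(9/2))/6² = -3 kN·m
  R_B = -6M₀ab/L³ = -6·16·(3/2)·(9/2)/6³ = -3 kN
  M_B = M₀a(2b-a)/L² = 16·(3/2)·(2·(9/2)-(3/2))/6² = 5 kN·m
Load 4 — applied couple M₀=-3 kN·m at a=12/5 m (b=L-a=18/5):
  R_A = 6M₀ab/L³ = 6·(-3)·(12/5)·(18/5)/6³ = -18/25 kN
  M_A = M₀b(2a-b)/L² = (-3)·(18/5)·(2·(12/5)-(18/5))/6² = -9/25 kN·m
  R_B = -6M₀ab/L³ = -6·(-3)·(12/5)·(18/5)/6³ = 18/25 kN
  M_B = M₀a(2b-a)/L² = (-3)·(12/5)·(2·(18/5)-(12/5))/6² = -24/25 kN·m
Superposition: R_A = 1272/25 kN, M_A = 1236/25 kN·m, R_B = 1578/25 kN, M_B = -1429/25 kN·m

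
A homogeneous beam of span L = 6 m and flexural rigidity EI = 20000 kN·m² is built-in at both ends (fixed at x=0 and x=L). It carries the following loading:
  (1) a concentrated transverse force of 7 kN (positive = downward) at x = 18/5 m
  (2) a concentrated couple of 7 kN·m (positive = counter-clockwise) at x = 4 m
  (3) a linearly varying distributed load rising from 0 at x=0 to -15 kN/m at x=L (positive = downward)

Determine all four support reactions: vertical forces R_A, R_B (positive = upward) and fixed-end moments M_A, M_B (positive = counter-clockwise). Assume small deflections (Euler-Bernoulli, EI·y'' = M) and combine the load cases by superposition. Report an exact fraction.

R_A = -21331/2250 kN, M_A = -4363/375 kN·m, R_B = -64169/2250 kN, M_B = 2619/125 kN·m

Load 1 — point force P=7 kN at a=18/5 m (b=L-a=12/5):
  R_A = Pb²(3a+b)/L³ = 7·(12/5)²·(3·(18/5)+(12/5))/6³ = 308/125 kN
  M_A = Pab²/L² = 7·(18/5)·(12/5)²/6² = 504/125 kN·m
  R_B = Pa²(a+3b)/L³ = 7·(18/5)²·((18/5)+3·(12/5))/6³ = 567/125 kN
  M_B = -Pa²b/L² = -7·(18/5)²·(12/5)/6² = -756/125 kN·m
Load 2 — applied couple M₀=7 kN·m at a=4 m (b=L-a=2):
  R_A = 6M₀ab/L³ = 6·7·4·2/6³ = 14/9 kN
  M_A = M₀b(2a-b)/L² = 7·2·(2·4-2)/6² = 7/3 kN·m
  R_B = -6M₀ab/L³ = -6·7·4·2/6³ = -14/9 kN
  M_B = M₀a(2b-a)/L² = 7·4·(2·2-4)/6² = 0 kN·m
Load 3 — triangular load w₀=-15 kN/m (0→w₀ over full span):
  R_A = 3w₀L/20 = 3·(-15)·6/20 = -27/2 kN
  M_A = w₀L²/30 = (-15)·6²/30 = -18 kN·m
  R_B = 7w₀L/20 = 7·(-15)·6/20 = -63/2 kN
  M_B = -w₀L²/20 = -(-15)·6²/20 = 27 kN·m
Superposition: R_A = -21331/2250 kN, M_A = -4363/375 kN·m, R_B = -64169/2250 kN, M_B = 2619/125 kN·m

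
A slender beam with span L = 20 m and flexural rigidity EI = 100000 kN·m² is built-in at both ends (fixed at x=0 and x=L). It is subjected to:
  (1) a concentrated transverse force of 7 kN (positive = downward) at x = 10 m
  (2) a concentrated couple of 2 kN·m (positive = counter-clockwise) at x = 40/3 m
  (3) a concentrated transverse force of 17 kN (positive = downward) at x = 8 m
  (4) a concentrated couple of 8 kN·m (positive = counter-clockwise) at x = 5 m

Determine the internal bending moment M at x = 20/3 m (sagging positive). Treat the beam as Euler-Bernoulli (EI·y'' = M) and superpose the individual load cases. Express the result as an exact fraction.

Load 1 — point force P=7 kN at a=10 m (b=L-a=10):
  M_1 = Pb²(3a+b)x/L³ - Pab²/L²  [x≤a] = 7·10²·(3·10+10)·(20/3)/20³ - 7·10·10²/20² = 35/6 kN·m
Load 2 — applied couple M₀=2 kN·m at a=40/3 m (b=L-a=20/3):
  M_2 = R_Ax - M_A  [x≤a] with R_A=2/15, M_A=2/3 = (2/15)·(20/3) - (2/3) = 2/9 kN·m
Load 3 — point force P=17 kN at a=8 m (b=L-a=12):
  M_3 = Pb²(3a+b)x/L³ - Pab²/L²  [x≤a] = 17·12²·(3·8+12)·(20/3)/20³ - 17·8·12²/20² = 612/25 kN·m
Load 4 — applied couple M₀=8 kN·m at a=5 m (b=L-a=15):
  M_4 = R_Ax - M_A - M₀  [x>a] with R_A=9/20, M_A=-3/2 = (9/20)·(20/3) - (-3/2) - 8 = -7/2 kN·m
Superposition: M = Σ M_i = 6083/225 kN·m ≈ 27.035556 kN·m

M(20/3) = 6083/225 kN·m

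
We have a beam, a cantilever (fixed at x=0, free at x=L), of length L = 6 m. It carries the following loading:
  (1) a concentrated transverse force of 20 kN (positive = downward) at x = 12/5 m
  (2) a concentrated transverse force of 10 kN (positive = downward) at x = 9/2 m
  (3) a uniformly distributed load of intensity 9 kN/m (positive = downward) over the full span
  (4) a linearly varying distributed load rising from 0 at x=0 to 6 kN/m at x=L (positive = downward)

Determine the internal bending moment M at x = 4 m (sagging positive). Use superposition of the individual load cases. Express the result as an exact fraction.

M(4) = -101/3 kN·m

Load 1 — point force P=20 kN at a=12/5 m (b=L-a=18/5):
  M_1 = 0  [x>a] = 0 kN·m
Load 2 — point force P=10 kN at a=9/2 m (b=L-a=3/2):
  M_2 = -P(a-x)  [x≤a] = -10·((9/2)-4) = -5 kN·m
Load 3 — uniform load w=9 kN/m over full span:
  M_3 = -w(L-x)²/2 = -9·(6-4)²/2 = -18 kN·m
Load 4 — triangular load w₀=6 kN/m (0→w₀ over full span):
  M_4 = w₀Lx/2 - w₀L²/3 - w₀x³/(6L) = 6·6·4/2 - 6·6²/3 - 6·4³/(6·6) = -32/3 kN·m
Superposition: M = Σ M_i = -101/3 kN·m ≈ -33.666667 kN·m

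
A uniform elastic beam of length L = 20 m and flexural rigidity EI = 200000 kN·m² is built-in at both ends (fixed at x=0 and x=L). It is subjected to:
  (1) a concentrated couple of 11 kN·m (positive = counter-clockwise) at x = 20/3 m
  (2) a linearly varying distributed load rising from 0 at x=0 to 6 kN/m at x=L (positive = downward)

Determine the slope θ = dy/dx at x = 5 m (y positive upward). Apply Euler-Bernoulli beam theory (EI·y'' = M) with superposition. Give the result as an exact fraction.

Load 1 — applied couple M₀=11 kN·m at a=20/3 m (b=L-a=40/3):
  θ_1 = (R_Ax²/2 - M_Ax)/EI  [x≤a] with R_A=11/15, M_A=0 = ((11/15)·5²/2 - 0·5)/200000 = 11/240000 rad
Load 2 — triangular load w₀=6 kN/m (0→w₀ over full span):
  θ_2 = -w₀(2x(L-x)(L-2x)(x+2L)+x²(L-x)²)/(120LEI) = -6·(2·5·(20-5)·(20-2·5)·(5+2·20)+5²·(20-5)²)/(120·20·200000) = -117/128000 rad
Superposition: θ = Σ θ_i = -1667/1920000 rad ≈ -0.000868 rad

θ(5) = -1667/1920000 rad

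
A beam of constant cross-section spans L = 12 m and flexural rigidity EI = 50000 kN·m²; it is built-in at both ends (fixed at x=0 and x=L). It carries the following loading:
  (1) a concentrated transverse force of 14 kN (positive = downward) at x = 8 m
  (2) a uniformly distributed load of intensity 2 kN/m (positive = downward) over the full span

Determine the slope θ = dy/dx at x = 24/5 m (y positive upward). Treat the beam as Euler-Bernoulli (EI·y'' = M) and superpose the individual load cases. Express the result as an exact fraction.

Load 1 — point force P=14 kN at a=8 m (b=L-a=4):
  θ_1 = -Pb²x(2aL-(3a+b)x)/(2L³EI)  [x≤a] = -14·4²·(24/5)·(2·8·12-(3·8+4)·(24/5))/(2·12³·50000) = -28/78125 rad
Load 2 — uniform load w=2 kN/m over full span:
  θ_2 = -wx(L-x)(L-2x)/(12EI) = -2·(24/5)·(12-(24/5))·(12-2·(24/5))/(12·50000) = -108/390625 rad
Superposition: θ = Σ θ_i = -248/390625 rad ≈ -0.000635 rad

θ(24/5) = -248/390625 rad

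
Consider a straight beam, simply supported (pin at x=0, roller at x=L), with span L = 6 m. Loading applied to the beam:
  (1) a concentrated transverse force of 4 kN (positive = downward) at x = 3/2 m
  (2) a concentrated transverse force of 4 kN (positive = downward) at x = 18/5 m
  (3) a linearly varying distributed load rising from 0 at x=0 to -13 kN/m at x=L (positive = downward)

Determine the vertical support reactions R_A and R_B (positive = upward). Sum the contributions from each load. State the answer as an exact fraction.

Load 1 — point force P=4 kN at a=3/2 m (b=L-a=9/2):
  R_A = Pb/L = 4·(9/2)/6 = 3 kN
  R_B = Pa/L = 4·(3/2)/6 = 1 kN
Load 2 — point force P=4 kN at a=18/5 m (b=L-a=12/5):
  R_A = Pb/L = 4·(12/5)/6 = 8/5 kN
  R_B = Pa/L = 4·(18/5)/6 = 12/5 kN
Load 3 — triangular load w₀=-13 kN/m (0→w₀ over full span):
  R_A = w₀L/6 = (-13)·6/6 = -13 kN
  R_B = w₀L/3 = (-13)·6/3 = -26 kN
Superposition: R_A = -42/5 kN, R_B = -113/5 kN

R_A = -42/5 kN, R_B = -113/5 kN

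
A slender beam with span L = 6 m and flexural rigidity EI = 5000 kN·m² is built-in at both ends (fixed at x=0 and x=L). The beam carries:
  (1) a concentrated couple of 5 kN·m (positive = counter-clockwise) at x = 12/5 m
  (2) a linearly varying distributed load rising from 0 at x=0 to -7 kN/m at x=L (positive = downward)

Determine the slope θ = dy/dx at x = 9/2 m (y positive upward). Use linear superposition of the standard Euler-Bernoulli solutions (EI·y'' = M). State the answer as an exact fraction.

Load 1 — applied couple M₀=5 kN·m at a=12/5 m (b=L-a=18/5):
  θ_1 = (R_Ax²/2 - M_Ax - M₀(x-a))/EI  [x>a] with R_A=6/5, M_A=3/5 = ((6/5)·(9/2)²/2 - (3/5)·(9/2) - 5·((9/2)-(12/5)))/5000 = -21/100000 rad
Load 2 — triangular load w₀=-7 kN/m (0→w₀ over full span):
  θ_2 = -w₀(2x(L-x)(L-2x)(x+2L)+x²(L-x)²)/(120LEI) = -(-7)·(2·(9/2)·(6-(9/2))·(6-2·(9/2))·((9/2)+2·6)+(9/2)²·(6-(9/2))²)/(120·6·5000) = -7749/6400000 rad
Superposition: θ = Σ θ_i = -9093/6400000 rad ≈ -0.001421 rad

θ(9/2) = -9093/6400000 rad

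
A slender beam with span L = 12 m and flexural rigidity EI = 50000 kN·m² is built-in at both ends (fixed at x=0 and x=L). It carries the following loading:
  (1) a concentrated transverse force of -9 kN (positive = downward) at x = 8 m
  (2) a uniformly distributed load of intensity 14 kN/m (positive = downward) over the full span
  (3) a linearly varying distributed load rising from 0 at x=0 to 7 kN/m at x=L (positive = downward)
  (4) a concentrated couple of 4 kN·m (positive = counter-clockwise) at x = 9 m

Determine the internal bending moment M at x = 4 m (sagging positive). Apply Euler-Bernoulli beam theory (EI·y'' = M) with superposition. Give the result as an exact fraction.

Load 1 — point force P=-9 kN at a=8 m (b=L-a=4):
  M_1 = Pb²(3a+b)x/L³ - Pab²/L²  [x≤a] = (-9)·4²·(3·8+4)·4/12³ - (-9)·8·4²/12² = -4/3 kN·m
Load 2 — uniform load w=14 kN/m over full span:
  M_2 = wLx/2 - wL²/12 - wx²/2 = 14·12·4/2 - 14·12²/12 - 14·4²/2 = 56 kN·m
Load 3 — triangular load w₀=7 kN/m (0→w₀ over full span):
  M_3 = 3w₀Lx/20 - w₀L²/30 - w₀x³/(6L) = 3·7·12·4/20 - 7·12²/30 - 7·4³/(6·12) = 476/45 kN·m
Load 4 — applied couple M₀=4 kN·m at a=9 m (b=L-a=3):
  M_4 = R_Ax - M_A  [x≤a] with R_A=3/8, M_A=5/4 = (3/8)·4 - (5/4) = 1/4 kN·m
Superposition: M = Σ M_i = 11789/180 kN·m ≈ 65.494444 kN·m

M(4) = 11789/180 kN·m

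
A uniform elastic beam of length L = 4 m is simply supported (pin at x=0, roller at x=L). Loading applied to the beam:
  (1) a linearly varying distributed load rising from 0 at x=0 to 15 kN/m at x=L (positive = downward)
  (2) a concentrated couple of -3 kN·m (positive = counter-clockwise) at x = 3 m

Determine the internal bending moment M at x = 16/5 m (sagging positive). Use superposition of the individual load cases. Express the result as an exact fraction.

M(16/5) = 303/25 kN·m

Load 1 — triangular load w₀=15 kN/m (0→w₀ over full span):
  M_1 = w₀Lx/6 - w₀x³/(6L) = 15·4·(16/5)/6 - 15·(16/5)³/(6·4) = 288/25 kN·m
Load 2 — applied couple M₀=-3 kN·m at a=3 m (b=L-a=1):
  M_2 = M₀x/L - M₀  [x>a] = (-3)·(16/5)/4 - (-3) = 3/5 kN·m
Superposition: M = Σ M_i = 303/25 kN·m ≈ 12.120000 kN·m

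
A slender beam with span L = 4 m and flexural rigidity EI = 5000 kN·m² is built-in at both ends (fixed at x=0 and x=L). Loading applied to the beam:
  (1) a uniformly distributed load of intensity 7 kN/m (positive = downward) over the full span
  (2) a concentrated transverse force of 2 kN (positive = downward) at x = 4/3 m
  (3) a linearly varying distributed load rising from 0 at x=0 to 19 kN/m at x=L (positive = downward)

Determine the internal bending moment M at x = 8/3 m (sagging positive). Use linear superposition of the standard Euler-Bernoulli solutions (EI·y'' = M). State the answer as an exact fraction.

Load 1 — uniform load w=7 kN/m over full span:
  M_1 = wLx/2 - wL²/12 - wx²/2 = 7·4·(8/3)/2 - 7·4²/12 - 7·(8/3)²/2 = 28/9 kN·m
Load 2 — point force P=2 kN at a=4/3 m (b=L-a=8/3):
  M_2 = Pa²(a+3b)(L-x)/L³ - Pa²b/L²  [x>a] = 2·(4/3)²·((4/3)+3·(8/3))·(4-(8/3))/4³ - 2·(4/3)²·(8/3)/4² = 8/81 kN·m
Load 3 — triangular load w₀=19 kN/m (0→w₀ over full span):
  M_3 = 3w₀Lx/20 - w₀L²/30 - w₀x³/(6L) = 3·19·4·(8/3)/20 - 19·4²/30 - 19·(8/3)³/(6·4) = 2128/405 kN·m
Superposition: M = Σ M_i = 3428/405 kN·m ≈ 8.464198 kN·m

M(8/3) = 3428/405 kN·m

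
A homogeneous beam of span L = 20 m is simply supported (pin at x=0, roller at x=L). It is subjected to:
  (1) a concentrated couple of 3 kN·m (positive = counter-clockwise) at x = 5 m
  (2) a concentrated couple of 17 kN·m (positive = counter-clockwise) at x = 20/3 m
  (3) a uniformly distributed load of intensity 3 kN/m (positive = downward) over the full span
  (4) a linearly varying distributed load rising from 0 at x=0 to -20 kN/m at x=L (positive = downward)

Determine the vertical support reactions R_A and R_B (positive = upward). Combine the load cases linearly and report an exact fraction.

Load 1 — applied couple M₀=3 kN·m at a=5 m (b=L-a=15):
  R_A = M₀/L = 3/20 kN
  R_B = -M₀/L = -3/20 kN
Load 2 — applied couple M₀=17 kN·m at a=20/3 m (b=L-a=40/3):
  R_A = M₀/L = 17/20 kN
  R_B = -M₀/L = -17/20 kN
Load 3 — uniform load w=3 kN/m over full span:
  R_A = wL/2 = 3·20/2 = 30 kN
  R_B = wL/2 = 3·20/2 = 30 kN
Load 4 — triangular load w₀=-20 kN/m (0→w₀ over full span):
  R_A = w₀L/6 = (-20)·20/6 = -200/3 kN
  R_B = w₀L/3 = (-20)·20/3 = -400/3 kN
Superposition: R_A = -107/3 kN, R_B = -313/3 kN

R_A = -107/3 kN, R_B = -313/3 kN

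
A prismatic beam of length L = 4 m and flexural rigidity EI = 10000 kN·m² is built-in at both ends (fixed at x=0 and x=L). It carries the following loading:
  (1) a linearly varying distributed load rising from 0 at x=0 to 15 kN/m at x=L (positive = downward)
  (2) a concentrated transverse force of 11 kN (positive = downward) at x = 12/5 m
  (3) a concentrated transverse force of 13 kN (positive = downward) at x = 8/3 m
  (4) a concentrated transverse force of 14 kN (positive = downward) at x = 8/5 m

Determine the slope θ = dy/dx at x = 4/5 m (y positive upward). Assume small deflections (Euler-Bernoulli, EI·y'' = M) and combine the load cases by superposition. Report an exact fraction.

Load 1 — triangular load w₀=15 kN/m (0→w₀ over full span):
  θ_1 = -w₀(2x(L-x)(L-2x)(x+2L)+x²(L-x)²)/(120LEI) = -15·(2·(4/5)·(4-(4/5))·(4-2·(4/5))·((4/5)+2·4)+(4/5)²·(4-(4/5))²)/(120·4·10000) = -28/78125 rad
Load 2 — point force P=11 kN at a=12/5 m (b=L-a=8/5):
  θ_2 = -Pb²x(2aL-(3a+b)x)/(2L³EI)  [x≤a] = -11·(8/5)²·(4/5)·(2·(12/5)·4-(3·(12/5)+(8/5))·(4/5))/(2·4³·10000) = -418/1953125 rad
Load 3 — point force P=13 kN at a=8/3 m (b=L-a=4/3):
  θ_3 = -Pb²x(2aL-(3a+b)x)/(2L³EI)  [x≤a] = -13·(4/3)²·(4/5)·(2·(8/3)·4-(3·(8/3)+(4/3))·(4/5))/(2·4³·10000) = -169/843750 rad
Load 4 — point force P=14 kN at a=8/5 m (b=L-a=12/5):
  θ_4 = -Pb²x(2aL-(3a+b)x)/(2L³EI)  [x≤a] = -14·(12/5)²·(4/5)·(2·(8/5)·4-(3·(8/5)+(12/5))·(4/5))/(2·4³·10000) = -693/1953125 rad
Superposition: θ = Σ θ_i = -118919/105468750 rad ≈ -0.001128 rad

θ(4/5) = -118919/105468750 rad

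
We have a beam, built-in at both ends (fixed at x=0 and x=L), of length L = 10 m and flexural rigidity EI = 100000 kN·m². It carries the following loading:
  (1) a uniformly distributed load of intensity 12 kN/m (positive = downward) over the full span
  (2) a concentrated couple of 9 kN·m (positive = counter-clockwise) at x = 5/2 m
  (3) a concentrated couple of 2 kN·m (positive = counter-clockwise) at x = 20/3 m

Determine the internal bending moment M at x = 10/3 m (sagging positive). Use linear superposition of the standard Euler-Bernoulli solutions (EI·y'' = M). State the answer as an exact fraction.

Load 1 — uniform load w=12 kN/m over full span:
  M_1 = wLx/2 - wL²/12 - wx²/2 = 12·10·(10/3)/2 - 12·10²/12 - 12·(10/3)²/2 = 100/3 kN·m
Load 2 — applied couple M₀=9 kN·m at a=5/2 m (b=L-a=15/2):
  M_2 = R_Ax - M_A - M₀  [x>a] with R_A=81/80, M_A=-27/16 = (81/80)·(10/3) - (-27/16) - 9 = -63/16 kN·m
Load 3 — applied couple M₀=2 kN·m at a=20/3 m (b=L-a=10/3):
  M_3 = R_Ax - M_A  [x≤a] with R_A=4/15, M_A=2/3 = (4/15)·(10/3) - (2/3) = 2/9 kN·m
Superposition: M = Σ M_i = 4265/144 kN·m ≈ 29.618056 kN·m

M(10/3) = 4265/144 kN·m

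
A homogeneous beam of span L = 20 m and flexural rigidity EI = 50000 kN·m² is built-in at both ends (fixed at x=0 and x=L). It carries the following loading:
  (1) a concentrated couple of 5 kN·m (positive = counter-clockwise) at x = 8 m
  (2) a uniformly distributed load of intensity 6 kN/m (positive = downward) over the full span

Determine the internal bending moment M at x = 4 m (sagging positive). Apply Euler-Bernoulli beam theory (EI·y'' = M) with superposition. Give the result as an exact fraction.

M(4) = -179/25 kN·m

Load 1 — applied couple M₀=5 kN·m at a=8 m (b=L-a=12):
  M_1 = R_Ax - M_A  [x≤a] with R_A=9/25, M_A=3/5 = (9/25)·4 - (3/5) = 21/25 kN·m
Load 2 — uniform load w=6 kN/m over full span:
  M_2 = wLx/2 - wL²/12 - wx²/2 = 6·20·4/2 - 6·20²/12 - 6·4²/2 = -8 kN·m
Superposition: M = Σ M_i = -179/25 kN·m ≈ -7.160000 kN·m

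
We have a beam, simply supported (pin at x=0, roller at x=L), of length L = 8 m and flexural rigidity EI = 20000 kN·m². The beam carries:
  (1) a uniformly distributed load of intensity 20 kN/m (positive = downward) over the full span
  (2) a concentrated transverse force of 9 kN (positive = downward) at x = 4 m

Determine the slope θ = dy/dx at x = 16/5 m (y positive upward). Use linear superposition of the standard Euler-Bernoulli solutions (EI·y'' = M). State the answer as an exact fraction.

θ(16/5) = -2611/375000 rad

Load 1 — uniform load w=20 kN/m over full span:
  θ_1 = -w(L³-6Lx²+4x³)/(24EI) = -20·(8³-6·8·(16/5)²+4·(16/5)³)/(24·20000) = -296/46875 rad
Load 2 — point force P=9 kN at a=4 m (b=L-a=4):
  θ_2 = -Pb(L²-b²-3x²)/(6LEI)  [x≤a] = -9·4·(8²-4²-3·(16/5)²)/(6·8·20000) = -81/125000 rad
Superposition: θ = Σ θ_i = -2611/375000 rad ≈ -0.006963 rad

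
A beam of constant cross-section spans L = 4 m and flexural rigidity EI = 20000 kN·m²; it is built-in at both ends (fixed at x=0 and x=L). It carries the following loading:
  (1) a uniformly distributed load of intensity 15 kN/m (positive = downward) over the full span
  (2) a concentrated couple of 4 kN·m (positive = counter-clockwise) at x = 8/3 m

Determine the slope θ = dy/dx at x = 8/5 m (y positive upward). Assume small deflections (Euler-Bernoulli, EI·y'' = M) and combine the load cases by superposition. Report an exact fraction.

Load 1 — uniform load w=15 kN/m over full span:
  θ_1 = -wx(L-x)(L-2x)/(12EI) = -15·(8/5)·(4-(8/5))·(4-2·(8/5))/(12·20000) = -3/15625 rad
Load 2 — applied couple M₀=4 kN·m at a=8/3 m (b=L-a=4/3):
  θ_2 = (R_Ax²/2 - M_Ax)/EI  [x≤a] with R_A=4/3, M_A=4/3 = ((4/3)·(8/5)²/2 - (4/3)·(8/5))/20000 = -1/46875 rad
Superposition: θ = Σ θ_i = -2/9375 rad ≈ -0.000213 rad

θ(8/5) = -2/9375 rad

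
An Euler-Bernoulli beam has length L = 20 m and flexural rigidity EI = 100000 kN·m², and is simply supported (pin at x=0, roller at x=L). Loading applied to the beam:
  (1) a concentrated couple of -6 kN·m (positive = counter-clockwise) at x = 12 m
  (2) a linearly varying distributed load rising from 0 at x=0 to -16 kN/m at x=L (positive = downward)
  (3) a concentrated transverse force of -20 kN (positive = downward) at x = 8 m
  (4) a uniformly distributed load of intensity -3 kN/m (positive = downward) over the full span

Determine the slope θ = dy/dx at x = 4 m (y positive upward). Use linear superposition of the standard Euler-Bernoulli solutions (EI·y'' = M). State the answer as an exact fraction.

Load 1 — applied couple M₀=-6 kN·m at a=12 m (b=L-a=8):
  θ_1 = (M₀x²/(2L)+C₁)/EI  [x≤a] with C₁=M₀(3b²-L²)/(6L)=52/5 = ((-6)·4²/(2·20)+(52/5))/100000 = 1/12500 rad
Load 2 — triangular load w₀=-16 kN/m (0→w₀ over full span):
  θ_2 = -w₀(7L⁴-30L²x²+15x⁴)/(360LEI) = -(-16)·(7·20⁴-30·20²·4²+15·4⁴)/(360·20·100000) = 2912/140625 rad
Load 3 — point force P=-20 kN at a=8 m (b=L-a=12):
  θ_3 = -Pb(L²-b²-3x²)/(6LEI)  [x≤a] = -(-20)·12·(20²-12²-3·4²)/(6·20·100000) = 13/3125 rad
Load 4 — uniform load w=-3 kN/m over full span:
  θ_4 = -w(L³-6Lx²+4x³)/(24EI) = -(-3)·(20³-6·20·4²+4·4³)/(24·100000) = 99/12500 rad
Superposition: θ = Σ θ_i = 4622/140625 rad ≈ 0.032868 rad

θ(4) = 4622/140625 rad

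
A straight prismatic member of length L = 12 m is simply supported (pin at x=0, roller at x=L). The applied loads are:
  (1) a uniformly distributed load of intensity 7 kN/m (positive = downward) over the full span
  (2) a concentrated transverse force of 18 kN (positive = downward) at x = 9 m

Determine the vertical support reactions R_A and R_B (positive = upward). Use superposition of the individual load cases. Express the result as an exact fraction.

Load 1 — uniform load w=7 kN/m over full span:
  R_A = wL/2 = 7·12/2 = 42 kN
  R_B = wL/2 = 7·12/2 = 42 kN
Load 2 — point force P=18 kN at a=9 m (b=L-a=3):
  R_A = Pb/L = 18·3/12 = 9/2 kN
  R_B = Pa/L = 18·9/12 = 27/2 kN
Superposition: R_A = 93/2 kN, R_B = 111/2 kN

R_A = 93/2 kN, R_B = 111/2 kN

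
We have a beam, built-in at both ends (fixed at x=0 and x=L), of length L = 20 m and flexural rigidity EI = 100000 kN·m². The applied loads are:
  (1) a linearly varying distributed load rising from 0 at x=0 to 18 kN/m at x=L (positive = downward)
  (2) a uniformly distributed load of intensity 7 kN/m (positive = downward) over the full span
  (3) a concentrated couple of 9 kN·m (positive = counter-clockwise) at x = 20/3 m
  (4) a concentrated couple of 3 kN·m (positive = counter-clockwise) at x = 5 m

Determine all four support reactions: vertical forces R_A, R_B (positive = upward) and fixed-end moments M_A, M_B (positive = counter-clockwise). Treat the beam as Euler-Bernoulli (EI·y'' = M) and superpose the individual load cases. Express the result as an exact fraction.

R_A = 19963/160 kN, M_A = 22693/48 kN·m, R_B = 31237/160 kN, M_B = -28291/48 kN·m

Load 1 — triangular load w₀=18 kN/m (0→w₀ over full span):
  R_A = 3w₀L/20 = 3·18·20/20 = 54 kN
  M_A = w₀L²/30 = 18·20²/30 = 240 kN·m
  R_B = 7w₀L/20 = 7·18·20/20 = 126 kN
  M_B = -w₀L²/20 = -18·20²/20 = -360 kN·m
Load 2 — uniform load w=7 kN/m over full span:
  R_A = wL/2 = 7·20/2 = 70 kN
  M_A = wL²/12 = 7·20²/12 = 700/3 kN·m
  R_B = wL/2 = 7·20/2 = 70 kN
  M_B = -wL²/12 = -7·20²/12 = -700/3 kN·m
Load 3 — applied couple M₀=9 kN·m at a=20/3 m (b=L-a=40/3):
  R_A = 6M₀ab/L³ = 6·9·(20/3)·(40/3)/20³ = 3/5 kN
  M_A = M₀b(2a-b)/L² = 9·(40/3)·(2·(20/3)-(40/3))/20² = 0 kN·m
  R_B = -6M₀ab/L³ = -6·9·(20/3)·(40/3)/20³ = -3/5 kN
  M_B = M₀a(2b-a)/L² = 9·(20/3)·(2·(40/3)-(20/3))/20² = 3 kN·m
Load 4 — applied couple M₀=3 kN·m at a=5 m (b=L-a=15):
  R_A = 6M₀ab/L³ = 6·3·5·15/20³ = 27/160 kN
  M_A = M₀b(2a-b)/L² = 3·15·(2·5-15)/20² = -9/16 kN·m
  R_B = -6M₀ab/L³ = -6·3·5·15/20³ = -27/160 kN
  M_B = M₀a(2b-a)/L² = 3·5·(2·15-5)/20² = 15/16 kN·m
Superposition: R_A = 19963/160 kN, M_A = 22693/48 kN·m, R_B = 31237/160 kN, M_B = -28291/48 kN·m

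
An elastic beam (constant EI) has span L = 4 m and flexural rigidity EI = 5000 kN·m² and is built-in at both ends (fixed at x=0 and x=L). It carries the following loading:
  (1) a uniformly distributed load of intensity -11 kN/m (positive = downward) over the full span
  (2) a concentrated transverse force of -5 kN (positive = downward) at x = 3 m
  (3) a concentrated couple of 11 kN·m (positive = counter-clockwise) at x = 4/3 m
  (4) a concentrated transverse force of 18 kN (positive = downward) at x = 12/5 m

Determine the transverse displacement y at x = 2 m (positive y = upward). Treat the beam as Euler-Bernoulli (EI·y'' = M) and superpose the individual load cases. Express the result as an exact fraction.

y(2) = 11779/11250000 m

Load 1 — uniform load w=-11 kN/m over full span:
  y_1 = -wx²(L-x)²/(24EI) = -(-11)·2²·(4-2)²/(24·5000) = 11/7500 m
Load 2 — point force P=-5 kN at a=3 m (b=L-a=1):
  y_2 = -Pb²x²(3aL-(3a+b)x)/(6L³EI)  [x≤a] = -(-5)·1²·2²·(3·3·4-(3·3+1)·2)/(6·4³·5000) = 1/6000 m
Load 3 — applied couple M₀=11 kN·m at a=4/3 m (b=L-a=8/3):
  y_3 = (R_Ax³/6 - M_Ax²/2 - M₀(x-a)²/2)/EI  [x>a] with R_A=11/3, M_A=0 = ((11/3)·2³/6 - 0·2²/2 - 11·(2-(4/3))²/2)/5000 = 11/22500 m
Load 4 — point force P=18 kN at a=12/5 m (b=L-a=8/5):
  y_4 = -Pb²x²(3aL-(3a+b)x)/(6L³EI)  [x≤a] = -18·(8/5)²·2²·(3·(12/5)·4-(3·(12/5)+(8/5))·2)/(6·4³·5000) = -84/78125 m
Superposition: y = Σ y_i = 11779/11250000 m ≈ 0.001047 m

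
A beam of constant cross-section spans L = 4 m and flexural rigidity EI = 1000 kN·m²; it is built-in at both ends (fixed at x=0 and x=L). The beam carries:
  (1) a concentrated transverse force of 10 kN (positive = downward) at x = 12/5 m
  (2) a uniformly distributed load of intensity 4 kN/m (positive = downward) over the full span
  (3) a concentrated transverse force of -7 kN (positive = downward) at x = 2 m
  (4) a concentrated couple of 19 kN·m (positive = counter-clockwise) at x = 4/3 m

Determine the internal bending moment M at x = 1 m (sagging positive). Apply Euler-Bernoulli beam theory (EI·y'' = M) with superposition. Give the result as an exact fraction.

M(1) = 167/25 kN·m

Load 1 — point force P=10 kN at a=12/5 m (b=L-a=8/5):
  M_1 = Pb²(3a+b)x/L³ - Pab²/L²  [x≤a] = 10·(8/5)²·(3·(12/5)+(8/5))·1/4³ - 10·(12/5)·(8/5)²/4² = -8/25 kN·m
Load 2 — uniform load w=4 kN/m over full span:
  M_2 = wLx/2 - wL²/12 - wx²/2 = 4·4·1/2 - 4·4²/12 - 4·1²/2 = 2/3 kN·m
Load 3 — point force P=-7 kN at a=2 m (b=L-a=2):
  M_3 = Pb²(3a+b)x/L³ - Pab²/L²  [x≤a] = (-7)·2²·(3·2+2)·1/4³ - (-7)·2·2²/4² = 0 kN·m
Load 4 — applied couple M₀=19 kN·m at a=4/3 m (b=L-a=8/3):
  M_4 = R_Ax - M_A  [x≤a] with R_A=19/3, M_A=0 = (19/3)·1 - 0 = 19/3 kN·m
Superposition: M = Σ M_i = 167/25 kN·m ≈ 6.680000 kN·m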